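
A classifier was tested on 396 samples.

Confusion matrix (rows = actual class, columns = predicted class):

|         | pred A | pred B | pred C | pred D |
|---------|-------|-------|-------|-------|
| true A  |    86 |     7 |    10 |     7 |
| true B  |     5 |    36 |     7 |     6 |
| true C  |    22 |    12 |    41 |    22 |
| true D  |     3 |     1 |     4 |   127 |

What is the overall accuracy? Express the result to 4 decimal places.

0.7323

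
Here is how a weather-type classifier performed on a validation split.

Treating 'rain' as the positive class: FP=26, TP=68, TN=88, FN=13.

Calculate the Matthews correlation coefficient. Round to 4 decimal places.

0.6030

MCC = (TP·TN − FP·FN) / √((TP+FP)(TP+FN)(TN+FP)(TN+FN))
Numerator = 68·88 − 26·13 = 5646
Denominator = √(94·81·114·101) = √87667596 = 9363.0976
MCC = 5646 / 9363.0976 = 0.6030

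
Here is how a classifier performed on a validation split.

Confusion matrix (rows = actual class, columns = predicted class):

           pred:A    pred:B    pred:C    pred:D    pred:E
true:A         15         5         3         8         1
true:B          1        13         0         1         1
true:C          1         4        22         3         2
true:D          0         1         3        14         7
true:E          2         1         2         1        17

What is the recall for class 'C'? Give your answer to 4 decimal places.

Take TP from the diagonal, FP from the rest of the 'C' prediction marginal, FN from the rest of the 'C' actual marginal.
recall = TP/(TP+FN).
C: TP=22, FN=1+4+3+2=10 → 22/32 = 0.68750

0.6875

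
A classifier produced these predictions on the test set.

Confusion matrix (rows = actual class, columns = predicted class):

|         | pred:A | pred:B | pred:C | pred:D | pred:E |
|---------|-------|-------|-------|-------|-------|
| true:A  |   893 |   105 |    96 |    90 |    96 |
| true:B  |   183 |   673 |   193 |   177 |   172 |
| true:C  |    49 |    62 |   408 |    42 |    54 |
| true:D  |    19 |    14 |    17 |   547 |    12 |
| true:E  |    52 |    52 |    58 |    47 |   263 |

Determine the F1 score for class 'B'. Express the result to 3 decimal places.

0.584

Treat 'B' as positive and all other classes as negative.
F1 score = 2·TP/(2·TP+FP+FN).
B: TP=673, FP=105+62+14+52=233, FN=183+193+177+172=725 → 1346/2304 = 0.5842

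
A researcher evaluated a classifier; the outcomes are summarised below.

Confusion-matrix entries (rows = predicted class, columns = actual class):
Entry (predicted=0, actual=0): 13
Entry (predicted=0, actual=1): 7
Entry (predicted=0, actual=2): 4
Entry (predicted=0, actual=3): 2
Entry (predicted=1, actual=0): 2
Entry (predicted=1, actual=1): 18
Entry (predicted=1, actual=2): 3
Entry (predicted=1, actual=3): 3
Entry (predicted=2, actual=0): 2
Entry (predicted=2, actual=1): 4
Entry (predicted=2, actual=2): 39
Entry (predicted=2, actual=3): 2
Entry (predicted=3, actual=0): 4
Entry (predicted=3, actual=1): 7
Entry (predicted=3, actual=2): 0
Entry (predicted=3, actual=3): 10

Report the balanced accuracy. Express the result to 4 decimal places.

0.6388

Balanced accuracy = mean of per-class recall.
  0: recall = 13/21 = 0.61905
  1: recall = 18/36 = 0.50000
  2: recall = 39/46 = 0.84783
  3: recall = 10/17 = 0.58824
Mean = (0.61905 + 0.50000 + 0.84783 + 0.58824) / 4 = 0.6388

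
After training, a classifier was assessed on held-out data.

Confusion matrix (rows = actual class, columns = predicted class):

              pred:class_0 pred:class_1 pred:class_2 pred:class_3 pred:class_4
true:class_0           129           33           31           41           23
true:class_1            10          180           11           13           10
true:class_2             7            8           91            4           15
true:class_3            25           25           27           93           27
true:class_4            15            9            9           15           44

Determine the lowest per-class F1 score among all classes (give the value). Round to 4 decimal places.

0.4171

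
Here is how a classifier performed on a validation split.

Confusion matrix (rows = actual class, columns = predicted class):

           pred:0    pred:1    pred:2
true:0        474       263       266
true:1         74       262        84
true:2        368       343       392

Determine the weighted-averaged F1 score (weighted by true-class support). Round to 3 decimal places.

Per-class F1 score (2·TP/(2·TP+FP+FN)):
  0: TP=474, FP=74+368=442, FN=263+266=529 → 948/1919 = 0.4940
  1: TP=262, FP=263+343=606, FN=74+84=158 → 524/1288 = 0.4068
  2: TP=392, FP=266+84=350, FN=368+343=711 → 784/1845 = 0.4249
Weighted-F1 score = Σ (supportᵢ/N)·F1 scoreᵢ with N=2526: (1003/2526)·0.4940 + (420/2526)·0.4068 + (1103/2526)·0.4249 = 0.449

0.449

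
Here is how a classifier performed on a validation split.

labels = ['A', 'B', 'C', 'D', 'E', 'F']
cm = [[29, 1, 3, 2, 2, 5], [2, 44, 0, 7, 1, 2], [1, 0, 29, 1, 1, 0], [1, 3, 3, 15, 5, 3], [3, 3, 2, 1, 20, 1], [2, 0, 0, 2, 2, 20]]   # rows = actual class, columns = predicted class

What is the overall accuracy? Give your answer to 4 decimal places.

0.7269

Accuracy = trace / total = (29+44+29+15+20+20=157) / 216 = 157/216 = 0.7269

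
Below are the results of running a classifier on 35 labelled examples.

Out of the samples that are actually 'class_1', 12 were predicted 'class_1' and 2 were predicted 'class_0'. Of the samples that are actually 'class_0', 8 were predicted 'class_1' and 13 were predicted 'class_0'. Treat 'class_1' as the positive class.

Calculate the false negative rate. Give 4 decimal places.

0.1429

FNR = FN/(FN+TP) = 2/(2+12) = 0.1429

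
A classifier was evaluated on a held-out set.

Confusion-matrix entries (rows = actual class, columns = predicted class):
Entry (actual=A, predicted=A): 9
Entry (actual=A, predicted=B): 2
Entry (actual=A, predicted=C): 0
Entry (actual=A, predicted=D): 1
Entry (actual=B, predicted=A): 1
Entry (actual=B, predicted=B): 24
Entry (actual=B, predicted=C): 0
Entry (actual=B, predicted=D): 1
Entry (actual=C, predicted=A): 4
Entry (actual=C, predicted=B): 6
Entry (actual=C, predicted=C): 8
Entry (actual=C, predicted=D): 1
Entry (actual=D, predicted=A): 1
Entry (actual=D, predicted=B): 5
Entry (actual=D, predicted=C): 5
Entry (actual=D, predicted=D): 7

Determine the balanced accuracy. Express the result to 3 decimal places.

0.621

Balanced accuracy = mean of per-class recall.
  A: recall = 9/12 = 0.7500
  B: recall = 24/26 = 0.9231
  C: recall = 8/19 = 0.4211
  D: recall = 7/18 = 0.3889
Mean = (0.7500 + 0.9231 + 0.4211 + 0.3889) / 4 = 0.621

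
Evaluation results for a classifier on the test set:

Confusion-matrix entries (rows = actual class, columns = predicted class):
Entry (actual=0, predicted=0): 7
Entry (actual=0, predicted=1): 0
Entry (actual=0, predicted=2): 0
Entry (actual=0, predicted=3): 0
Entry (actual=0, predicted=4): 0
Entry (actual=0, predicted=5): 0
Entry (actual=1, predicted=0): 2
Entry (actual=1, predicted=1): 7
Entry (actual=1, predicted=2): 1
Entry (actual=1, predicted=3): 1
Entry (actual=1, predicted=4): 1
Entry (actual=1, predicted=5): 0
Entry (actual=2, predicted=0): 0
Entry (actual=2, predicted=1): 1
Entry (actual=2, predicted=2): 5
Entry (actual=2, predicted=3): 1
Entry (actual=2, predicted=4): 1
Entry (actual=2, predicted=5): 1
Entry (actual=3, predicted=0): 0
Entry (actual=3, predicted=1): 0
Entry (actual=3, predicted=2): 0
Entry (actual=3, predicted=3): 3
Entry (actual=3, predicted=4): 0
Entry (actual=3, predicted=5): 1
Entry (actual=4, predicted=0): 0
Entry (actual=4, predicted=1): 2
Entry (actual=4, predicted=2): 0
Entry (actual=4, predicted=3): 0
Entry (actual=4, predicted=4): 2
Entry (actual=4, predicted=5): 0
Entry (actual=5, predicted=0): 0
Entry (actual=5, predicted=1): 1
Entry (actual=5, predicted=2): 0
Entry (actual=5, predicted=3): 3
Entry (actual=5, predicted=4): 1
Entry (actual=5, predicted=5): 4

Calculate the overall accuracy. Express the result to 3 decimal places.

Accuracy = trace / total = (7+7+5+3+2+4=28) / 45 = 28/45 = 0.622

0.622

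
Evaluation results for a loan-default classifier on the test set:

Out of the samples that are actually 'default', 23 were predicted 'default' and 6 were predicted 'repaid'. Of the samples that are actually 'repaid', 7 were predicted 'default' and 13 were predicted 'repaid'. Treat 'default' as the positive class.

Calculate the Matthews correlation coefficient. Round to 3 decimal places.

0.447

MCC = (TP·TN − FP·FN) / √((TP+FP)(TP+FN)(TN+FP)(TN+FN))
Numerator = 23·13 − 7·6 = 257
Denominator = √(30·29·20·19) = √330600 = 574.9783
MCC = 257 / 574.9783 = 0.447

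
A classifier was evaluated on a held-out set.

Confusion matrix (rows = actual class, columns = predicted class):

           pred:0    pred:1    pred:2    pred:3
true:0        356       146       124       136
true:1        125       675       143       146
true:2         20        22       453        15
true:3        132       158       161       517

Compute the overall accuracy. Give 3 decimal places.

Accuracy = trace / total = (356+675+453+517=2001) / 3329 = 2001/3329 = 0.601

0.601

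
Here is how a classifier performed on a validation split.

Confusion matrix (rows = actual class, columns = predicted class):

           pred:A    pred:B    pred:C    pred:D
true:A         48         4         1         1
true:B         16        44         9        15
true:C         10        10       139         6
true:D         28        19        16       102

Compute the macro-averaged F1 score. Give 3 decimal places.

0.678

Per-class F1 score (2·TP/(2·TP+FP+FN)):
  A: TP=48, FP=16+10+28=54, FN=4+1+1=6 → 96/156 = 0.6154
  B: TP=44, FP=4+10+19=33, FN=16+9+15=40 → 88/161 = 0.5466
  C: TP=139, FP=1+9+16=26, FN=10+10+6=26 → 278/330 = 0.8424
  D: TP=102, FP=1+15+6=22, FN=28+19+16=63 → 204/289 = 0.7059
Macro-F1 score = mean = (0.6154 + 0.5466 + 0.8424 + 0.7059) / 4 = 0.678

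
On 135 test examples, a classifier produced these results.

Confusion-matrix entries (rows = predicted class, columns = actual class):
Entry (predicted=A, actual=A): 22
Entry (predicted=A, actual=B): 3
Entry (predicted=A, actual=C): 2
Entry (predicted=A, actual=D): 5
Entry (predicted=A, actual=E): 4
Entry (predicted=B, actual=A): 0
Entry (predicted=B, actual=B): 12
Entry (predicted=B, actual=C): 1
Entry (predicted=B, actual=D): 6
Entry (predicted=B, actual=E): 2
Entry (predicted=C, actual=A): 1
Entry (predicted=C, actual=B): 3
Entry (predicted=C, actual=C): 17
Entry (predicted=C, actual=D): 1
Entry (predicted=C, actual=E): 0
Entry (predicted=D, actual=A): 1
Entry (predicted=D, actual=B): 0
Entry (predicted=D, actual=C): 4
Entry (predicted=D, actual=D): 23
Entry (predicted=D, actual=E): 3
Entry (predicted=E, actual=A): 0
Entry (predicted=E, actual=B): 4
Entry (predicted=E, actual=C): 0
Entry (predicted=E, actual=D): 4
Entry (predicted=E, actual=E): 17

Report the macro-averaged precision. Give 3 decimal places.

Per-class precision (TP/(TP+FP)):
  A: TP=22, FP=3+2+5+4=14 → 22/36 = 0.6111
  B: TP=12, FP=0+1+6+2=9 → 12/21 = 0.5714
  C: TP=17, FP=1+3+1+0=5 → 17/22 = 0.7727
  D: TP=23, FP=1+0+4+3=8 → 23/31 = 0.7419
  E: TP=17, FP=0+4+0+4=8 → 17/25 = 0.6800
Macro-precision = mean = (0.6111 + 0.5714 + 0.7727 + 0.7419 + 0.6800) / 5 = 0.675

0.675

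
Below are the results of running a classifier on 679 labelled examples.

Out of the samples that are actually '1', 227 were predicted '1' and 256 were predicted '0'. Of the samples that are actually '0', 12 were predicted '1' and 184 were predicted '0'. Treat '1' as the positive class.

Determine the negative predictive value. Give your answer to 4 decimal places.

0.4182

NPV = TN/(TN+FN) = 184/(184+256) = 0.4182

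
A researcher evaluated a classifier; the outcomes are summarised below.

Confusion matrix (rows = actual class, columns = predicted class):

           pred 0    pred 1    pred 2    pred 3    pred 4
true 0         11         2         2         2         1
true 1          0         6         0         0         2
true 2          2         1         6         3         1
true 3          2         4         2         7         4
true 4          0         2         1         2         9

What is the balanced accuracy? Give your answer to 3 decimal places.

0.567

Balanced accuracy = mean of per-class recall.
  0: recall = 11/18 = 0.6111
  1: recall = 6/8 = 0.7500
  2: recall = 6/13 = 0.4615
  3: recall = 7/19 = 0.3684
  4: recall = 9/14 = 0.6429
Mean = (0.6111 + 0.7500 + 0.4615 + 0.3684 + 0.6429) / 5 = 0.567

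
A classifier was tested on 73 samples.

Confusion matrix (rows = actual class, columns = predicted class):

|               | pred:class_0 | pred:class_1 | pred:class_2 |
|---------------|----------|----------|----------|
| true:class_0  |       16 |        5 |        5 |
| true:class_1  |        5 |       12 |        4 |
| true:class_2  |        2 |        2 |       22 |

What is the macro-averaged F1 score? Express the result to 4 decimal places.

Per-class F1 score (2·TP/(2·TP+FP+FN)):
  class_0: TP=16, FP=5+2=7, FN=5+5=10 → 32/49 = 0.65306
  class_1: TP=12, FP=5+2=7, FN=5+4=9 → 24/40 = 0.60000
  class_2: TP=22, FP=5+4=9, FN=2+2=4 → 44/57 = 0.77193
Macro-F1 score = mean = (0.65306 + 0.60000 + 0.77193) / 3 = 0.6750

0.6750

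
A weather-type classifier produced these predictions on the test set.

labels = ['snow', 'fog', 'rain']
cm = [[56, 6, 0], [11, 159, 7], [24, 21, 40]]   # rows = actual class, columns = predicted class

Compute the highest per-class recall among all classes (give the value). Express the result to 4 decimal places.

0.9032

Per-class recall (TP/(TP+FN)):
  snow: TP=56, FN=6+0=6 → 56/62 = 0.90323
  fog: TP=159, FN=11+7=18 → 159/177 = 0.89831
  rain: TP=40, FN=24+21=45 → 40/85 = 0.47059
Highest is class 'snow' with recall = 0.9032.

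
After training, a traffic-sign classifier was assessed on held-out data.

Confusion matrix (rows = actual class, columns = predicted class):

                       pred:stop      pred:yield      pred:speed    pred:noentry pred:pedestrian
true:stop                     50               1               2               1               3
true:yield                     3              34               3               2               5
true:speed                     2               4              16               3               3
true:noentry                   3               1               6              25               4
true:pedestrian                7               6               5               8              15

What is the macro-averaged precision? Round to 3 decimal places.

Per-class precision (TP/(TP+FP)):
  stop: TP=50, FP=3+2+3+7=15 → 50/65 = 0.7692
  yield: TP=34, FP=1+4+1+6=12 → 34/46 = 0.7391
  speed: TP=16, FP=2+3+6+5=16 → 16/32 = 0.5000
  noentry: TP=25, FP=1+2+3+8=14 → 25/39 = 0.6410
  pedestrian: TP=15, FP=3+5+3+4=15 → 15/30 = 0.5000
Macro-precision = mean = (0.7692 + 0.7391 + 0.5000 + 0.6410 + 0.5000) / 5 = 0.630

0.630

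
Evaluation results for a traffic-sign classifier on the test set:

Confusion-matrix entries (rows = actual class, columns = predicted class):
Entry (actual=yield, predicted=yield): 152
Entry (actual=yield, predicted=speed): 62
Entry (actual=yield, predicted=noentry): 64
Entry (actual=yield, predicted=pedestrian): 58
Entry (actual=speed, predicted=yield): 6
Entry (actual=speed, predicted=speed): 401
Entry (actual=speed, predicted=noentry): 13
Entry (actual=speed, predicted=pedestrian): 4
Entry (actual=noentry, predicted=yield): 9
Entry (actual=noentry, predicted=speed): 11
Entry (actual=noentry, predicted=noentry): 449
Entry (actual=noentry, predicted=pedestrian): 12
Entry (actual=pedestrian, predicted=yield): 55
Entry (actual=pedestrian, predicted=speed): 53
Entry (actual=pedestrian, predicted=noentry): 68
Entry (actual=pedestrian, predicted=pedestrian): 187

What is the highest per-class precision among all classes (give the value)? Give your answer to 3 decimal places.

Per-class precision (TP/(TP+FP)):
  yield: TP=152, FP=6+9+55=70 → 152/222 = 0.6847
  speed: TP=401, FP=62+11+53=126 → 401/527 = 0.7609
  noentry: TP=449, FP=64+13+68=145 → 449/594 = 0.7559
  pedestrian: TP=187, FP=58+4+12=74 → 187/261 = 0.7165
Highest is class 'speed' with precision = 0.761.

0.761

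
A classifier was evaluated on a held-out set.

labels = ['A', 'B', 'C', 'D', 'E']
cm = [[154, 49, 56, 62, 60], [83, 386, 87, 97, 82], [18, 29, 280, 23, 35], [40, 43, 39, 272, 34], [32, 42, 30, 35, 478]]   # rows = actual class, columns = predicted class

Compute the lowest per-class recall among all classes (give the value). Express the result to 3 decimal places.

Per-class recall (TP/(TP+FN)):
  A: TP=154, FN=49+56+62+60=227 → 154/381 = 0.4042
  B: TP=386, FN=83+87+97+82=349 → 386/735 = 0.5252
  C: TP=280, FN=18+29+23+35=105 → 280/385 = 0.7273
  D: TP=272, FN=40+43+39+34=156 → 272/428 = 0.6355
  E: TP=478, FN=32+42+30+35=139 → 478/617 = 0.7747
Lowest is class 'A' with recall = 0.404.

0.404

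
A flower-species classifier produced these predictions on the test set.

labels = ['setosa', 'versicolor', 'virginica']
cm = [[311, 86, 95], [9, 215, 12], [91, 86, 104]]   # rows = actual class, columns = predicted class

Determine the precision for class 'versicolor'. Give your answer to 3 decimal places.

precision = TP/(TP+FP).
versicolor: TP=215, FP=86+86=172 → 215/387 = 0.5556

0.556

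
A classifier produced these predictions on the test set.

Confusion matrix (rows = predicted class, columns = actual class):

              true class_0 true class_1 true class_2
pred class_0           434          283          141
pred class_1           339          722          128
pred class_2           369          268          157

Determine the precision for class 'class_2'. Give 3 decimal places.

Treat 'class_2' as positive and all other classes as negative.
precision = TP/(TP+FP).
class_2: TP=157, FP=369+268=637 → 157/794 = 0.1977

0.198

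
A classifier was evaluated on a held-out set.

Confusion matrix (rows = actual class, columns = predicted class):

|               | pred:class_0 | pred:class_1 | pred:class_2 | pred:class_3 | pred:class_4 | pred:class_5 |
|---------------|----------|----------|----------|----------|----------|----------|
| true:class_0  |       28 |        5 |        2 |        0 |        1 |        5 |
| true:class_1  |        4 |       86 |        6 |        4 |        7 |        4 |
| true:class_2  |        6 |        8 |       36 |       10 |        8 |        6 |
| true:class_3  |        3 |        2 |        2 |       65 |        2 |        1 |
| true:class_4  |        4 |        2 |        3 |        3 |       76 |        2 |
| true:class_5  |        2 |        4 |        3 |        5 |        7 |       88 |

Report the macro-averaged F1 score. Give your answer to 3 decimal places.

0.736

Per-class F1 score (2·TP/(2·TP+FP+FN)):
  class_0: TP=28, FP=4+6+3+4+2=19, FN=5+2+0+1+5=13 → 56/88 = 0.6364
  class_1: TP=86, FP=5+8+2+2+4=21, FN=4+6+4+7+4=25 → 172/218 = 0.7890
  class_2: TP=36, FP=2+6+2+3+3=16, FN=6+8+10+8+6=38 → 72/126 = 0.5714
  class_3: TP=65, FP=0+4+10+3+5=22, FN=3+2+2+2+1=10 → 130/162 = 0.8025
  class_4: TP=76, FP=1+7+8+2+7=25, FN=4+2+3+3+2=14 → 152/191 = 0.7958
  class_5: TP=88, FP=5+4+6+1+2=18, FN=2+4+3+5+7=21 → 176/215 = 0.8186
Macro-F1 score = mean = (0.6364 + 0.7890 + 0.5714 + 0.8025 + 0.7958 + 0.8186) / 6 = 0.736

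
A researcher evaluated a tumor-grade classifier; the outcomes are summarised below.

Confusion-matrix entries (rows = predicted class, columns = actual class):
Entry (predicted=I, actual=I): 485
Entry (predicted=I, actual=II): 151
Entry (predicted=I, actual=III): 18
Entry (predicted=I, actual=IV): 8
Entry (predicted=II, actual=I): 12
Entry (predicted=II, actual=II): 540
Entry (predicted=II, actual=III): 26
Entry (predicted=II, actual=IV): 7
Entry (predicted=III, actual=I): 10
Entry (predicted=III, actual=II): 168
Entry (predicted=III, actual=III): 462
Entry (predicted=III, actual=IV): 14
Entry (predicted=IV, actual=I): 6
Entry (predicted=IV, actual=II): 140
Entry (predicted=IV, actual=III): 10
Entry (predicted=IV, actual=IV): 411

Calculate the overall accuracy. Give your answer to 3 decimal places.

0.769

Accuracy = trace / total = (485+540+462+411=1898) / 2468 = 1898/2468 = 0.769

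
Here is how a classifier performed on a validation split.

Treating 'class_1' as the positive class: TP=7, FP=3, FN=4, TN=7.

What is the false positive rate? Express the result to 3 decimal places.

FPR = FP/(FP+TN) = 3/(3+7) = 0.300

0.300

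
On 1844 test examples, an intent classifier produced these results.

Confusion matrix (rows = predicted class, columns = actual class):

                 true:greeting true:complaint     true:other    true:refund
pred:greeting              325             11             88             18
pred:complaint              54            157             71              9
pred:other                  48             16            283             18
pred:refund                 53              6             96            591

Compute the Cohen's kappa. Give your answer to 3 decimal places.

0.635

Observed agreement pₒ = trace/N = 1356/1844 = 0.7354
Expected agreement pₑ = Σ (rowᵢ·colᵢ)/N² = (480·442 + 190·291 + 538·365 + 636·746)/1844² = 0.2759
κ = (pₒ − pₑ)/(1 − pₑ) = (0.7354 − 0.2759)/(1 − 0.2759) = 0.635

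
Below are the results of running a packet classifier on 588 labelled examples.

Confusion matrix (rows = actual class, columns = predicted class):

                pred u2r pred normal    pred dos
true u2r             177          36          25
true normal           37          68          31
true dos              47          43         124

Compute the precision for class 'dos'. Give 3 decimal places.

0.689

Treat 'dos' as positive and all other classes as negative.
precision = TP/(TP+FP).
dos: TP=124, FP=25+31=56 → 124/180 = 0.6889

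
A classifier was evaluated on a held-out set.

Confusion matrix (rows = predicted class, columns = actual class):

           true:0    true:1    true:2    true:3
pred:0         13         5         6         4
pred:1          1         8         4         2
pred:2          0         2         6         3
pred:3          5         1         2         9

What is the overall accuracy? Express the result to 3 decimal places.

Accuracy = trace / total = (13+8+6+9=36) / 71 = 36/71 = 0.507

0.507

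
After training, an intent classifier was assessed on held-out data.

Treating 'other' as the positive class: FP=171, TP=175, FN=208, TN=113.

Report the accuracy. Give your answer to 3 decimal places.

0.432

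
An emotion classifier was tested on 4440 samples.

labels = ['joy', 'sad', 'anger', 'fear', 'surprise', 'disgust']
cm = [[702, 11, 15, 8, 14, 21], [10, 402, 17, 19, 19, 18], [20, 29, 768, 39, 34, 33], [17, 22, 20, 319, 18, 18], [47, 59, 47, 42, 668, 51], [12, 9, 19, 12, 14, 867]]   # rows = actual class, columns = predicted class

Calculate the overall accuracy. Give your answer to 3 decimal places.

0.839

Accuracy = trace / total = (702+402+768+319+668+867=3726) / 4440 = 3726/4440 = 0.839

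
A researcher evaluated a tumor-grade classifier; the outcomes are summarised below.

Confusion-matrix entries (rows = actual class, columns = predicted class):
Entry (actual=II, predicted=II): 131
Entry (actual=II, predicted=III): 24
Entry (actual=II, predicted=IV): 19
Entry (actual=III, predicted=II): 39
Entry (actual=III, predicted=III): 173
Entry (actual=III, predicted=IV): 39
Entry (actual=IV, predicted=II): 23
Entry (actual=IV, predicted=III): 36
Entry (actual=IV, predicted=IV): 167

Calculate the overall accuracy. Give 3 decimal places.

Accuracy = trace / total = (131+173+167=471) / 651 = 471/651 = 0.724

0.724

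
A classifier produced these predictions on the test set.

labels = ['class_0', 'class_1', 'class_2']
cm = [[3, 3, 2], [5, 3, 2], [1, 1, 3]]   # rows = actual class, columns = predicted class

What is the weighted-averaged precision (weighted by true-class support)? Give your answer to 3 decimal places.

Per-class precision (TP/(TP+FP)):
  class_0: TP=3, FP=5+1=6 → 3/9 = 0.3333
  class_1: TP=3, FP=3+1=4 → 3/7 = 0.4286
  class_2: TP=3, FP=2+2=4 → 3/7 = 0.4286
Weighted-precision = Σ (supportᵢ/N)·precisionᵢ with N=23: (8/23)·0.3333 + (10/23)·0.4286 + (5/23)·0.4286 = 0.395

0.395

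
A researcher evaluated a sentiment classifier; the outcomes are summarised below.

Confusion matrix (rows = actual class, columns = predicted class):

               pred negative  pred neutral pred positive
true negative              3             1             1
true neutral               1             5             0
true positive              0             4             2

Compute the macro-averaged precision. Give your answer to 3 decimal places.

0.639

Per-class precision (TP/(TP+FP)):
  negative: TP=3, FP=1+0=1 → 3/4 = 0.7500
  neutral: TP=5, FP=1+4=5 → 5/10 = 0.5000
  positive: TP=2, FP=1+0=1 → 2/3 = 0.6667
Macro-precision = mean = (0.7500 + 0.5000 + 0.6667) / 3 = 0.639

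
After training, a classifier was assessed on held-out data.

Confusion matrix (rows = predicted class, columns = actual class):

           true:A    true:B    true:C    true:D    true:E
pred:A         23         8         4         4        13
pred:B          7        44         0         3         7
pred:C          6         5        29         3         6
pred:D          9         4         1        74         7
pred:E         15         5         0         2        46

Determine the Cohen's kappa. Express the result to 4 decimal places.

Observed agreement pₒ = trace/N = 216/325 = 0.66462
Expected agreement pₑ = Σ (rowᵢ·colᵢ)/N² = (60·52 + 66·61 + 34·49 + 86·95 + 79·68)/325² = 0.21164
κ = (pₒ − pₑ)/(1 − pₑ) = (0.66462 − 0.21164)/(1 − 0.21164) = 0.5746

0.5746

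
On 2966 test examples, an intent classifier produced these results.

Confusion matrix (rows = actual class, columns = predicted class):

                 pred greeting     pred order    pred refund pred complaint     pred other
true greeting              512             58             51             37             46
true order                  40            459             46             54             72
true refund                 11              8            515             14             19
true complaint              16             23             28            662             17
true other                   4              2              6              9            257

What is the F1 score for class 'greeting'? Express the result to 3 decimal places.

0.796

F1 score = 2·TP/(2·TP+FP+FN).
greeting: TP=512, FP=40+11+16+4=71, FN=58+51+37+46=192 → 1024/1287 = 0.7956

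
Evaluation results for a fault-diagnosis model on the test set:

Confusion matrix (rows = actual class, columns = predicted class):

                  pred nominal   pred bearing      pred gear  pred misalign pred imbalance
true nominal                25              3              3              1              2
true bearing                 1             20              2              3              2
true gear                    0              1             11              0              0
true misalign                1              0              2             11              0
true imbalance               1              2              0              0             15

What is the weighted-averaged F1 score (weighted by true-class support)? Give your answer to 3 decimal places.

0.775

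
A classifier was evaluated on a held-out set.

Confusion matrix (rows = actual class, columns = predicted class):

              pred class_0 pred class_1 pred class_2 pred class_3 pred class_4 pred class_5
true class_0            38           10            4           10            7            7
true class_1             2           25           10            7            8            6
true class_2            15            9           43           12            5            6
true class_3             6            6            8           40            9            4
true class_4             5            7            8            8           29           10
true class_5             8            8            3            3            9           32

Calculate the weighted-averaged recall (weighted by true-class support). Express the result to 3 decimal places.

0.485

Per-class recall (TP/(TP+FN)):
  class_0: TP=38, FN=10+4+10+7+7=38 → 38/76 = 0.5000
  class_1: TP=25, FN=2+10+7+8+6=33 → 25/58 = 0.4310
  class_2: TP=43, FN=15+9+12+5+6=47 → 43/90 = 0.4778
  class_3: TP=40, FN=6+6+8+9+4=33 → 40/73 = 0.5479
  class_4: TP=29, FN=5+7+8+8+10=38 → 29/67 = 0.4328
  class_5: TP=32, FN=8+8+3+3+9=31 → 32/63 = 0.5079
Weighted-recall = Σ (supportᵢ/N)·recallᵢ with N=427: (76/427)·0.5000 + (58/427)·0.4310 + (90/427)·0.4778 + (73/427)·0.5479 + (67/427)·0.4328 + (63/427)·0.5079 = 0.485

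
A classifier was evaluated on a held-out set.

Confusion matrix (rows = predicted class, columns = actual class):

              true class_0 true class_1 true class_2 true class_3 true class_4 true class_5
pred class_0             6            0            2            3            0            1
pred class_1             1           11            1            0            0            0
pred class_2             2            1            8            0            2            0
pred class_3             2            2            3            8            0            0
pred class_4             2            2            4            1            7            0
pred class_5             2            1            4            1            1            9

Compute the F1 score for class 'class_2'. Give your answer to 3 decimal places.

0.457

Take TP from the diagonal, FP from the rest of the 'class_2' prediction marginal, FN from the rest of the 'class_2' actual marginal.
F1 score = 2·TP/(2·TP+FP+FN).
class_2: TP=8, FP=2+1+0+2+0=5, FN=2+1+3+4+4=14 → 16/35 = 0.4571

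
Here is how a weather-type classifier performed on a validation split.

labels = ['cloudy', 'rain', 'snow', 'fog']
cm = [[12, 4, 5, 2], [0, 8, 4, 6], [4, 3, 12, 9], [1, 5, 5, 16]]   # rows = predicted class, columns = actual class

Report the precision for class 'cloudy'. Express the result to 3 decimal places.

0.522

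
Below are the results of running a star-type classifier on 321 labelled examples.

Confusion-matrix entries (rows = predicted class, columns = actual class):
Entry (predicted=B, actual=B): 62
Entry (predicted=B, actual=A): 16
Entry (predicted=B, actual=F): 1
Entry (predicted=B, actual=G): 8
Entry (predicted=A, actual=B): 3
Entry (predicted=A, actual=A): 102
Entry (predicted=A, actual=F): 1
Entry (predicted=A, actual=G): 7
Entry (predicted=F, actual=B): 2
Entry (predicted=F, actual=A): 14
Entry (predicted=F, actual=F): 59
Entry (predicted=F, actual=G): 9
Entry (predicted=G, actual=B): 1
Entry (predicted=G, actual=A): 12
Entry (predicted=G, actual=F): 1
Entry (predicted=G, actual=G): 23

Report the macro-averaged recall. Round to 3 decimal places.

0.765

Per-class recall (TP/(TP+FN)):
  B: TP=62, FN=3+2+1=6 → 62/68 = 0.9118
  A: TP=102, FN=16+14+12=42 → 102/144 = 0.7083
  F: TP=59, FN=1+1+1=3 → 59/62 = 0.9516
  G: TP=23, FN=8+7+9=24 → 23/47 = 0.4894
Macro-recall = mean = (0.9118 + 0.7083 + 0.9516 + 0.4894) / 4 = 0.765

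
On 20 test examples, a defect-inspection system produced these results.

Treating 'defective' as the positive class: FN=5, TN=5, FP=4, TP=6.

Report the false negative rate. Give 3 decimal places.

0.455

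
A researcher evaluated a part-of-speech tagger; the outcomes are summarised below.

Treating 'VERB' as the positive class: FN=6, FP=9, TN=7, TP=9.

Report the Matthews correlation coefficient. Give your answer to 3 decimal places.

MCC = (TP·TN − FP·FN) / √((TP+FP)(TP+FN)(TN+FP)(TN+FN))
Numerator = 9·7 − 9·6 = 9
Denominator = √(18·15·16·13) = √56160 = 236.9810
MCC = 9 / 236.9810 = 0.038

0.038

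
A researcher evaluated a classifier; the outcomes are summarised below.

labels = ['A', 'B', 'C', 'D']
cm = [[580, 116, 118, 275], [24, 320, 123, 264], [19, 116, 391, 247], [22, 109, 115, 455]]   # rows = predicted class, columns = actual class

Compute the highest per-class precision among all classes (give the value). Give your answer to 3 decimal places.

Per-class precision (TP/(TP+FP)):
  A: TP=580, FP=116+118+275=509 → 580/1089 = 0.5326
  B: TP=320, FP=24+123+264=411 → 320/731 = 0.4378
  C: TP=391, FP=19+116+247=382 → 391/773 = 0.5058
  D: TP=455, FP=22+109+115=246 → 455/701 = 0.6491
Highest is class 'D' with precision = 0.649.

0.649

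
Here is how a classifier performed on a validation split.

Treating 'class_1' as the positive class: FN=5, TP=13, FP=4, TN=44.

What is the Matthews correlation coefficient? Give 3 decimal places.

MCC = (TP·TN − FP·FN) / √((TP+FP)(TP+FN)(TN+FP)(TN+FN))
Numerator = 13·44 − 4·5 = 552
Denominator = √(17·18·48·49) = √719712 = 848.3584
MCC = 552 / 848.3584 = 0.651

0.651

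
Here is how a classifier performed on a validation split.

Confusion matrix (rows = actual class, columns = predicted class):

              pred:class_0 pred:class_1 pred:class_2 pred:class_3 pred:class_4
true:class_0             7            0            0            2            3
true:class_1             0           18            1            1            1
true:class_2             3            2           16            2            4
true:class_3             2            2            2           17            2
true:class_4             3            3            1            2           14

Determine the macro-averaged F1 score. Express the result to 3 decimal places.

0.654

Per-class F1 score (2·TP/(2·TP+FP+FN)):
  class_0: TP=7, FP=0+3+2+3=8, FN=0+0+2+3=5 → 14/27 = 0.5185
  class_1: TP=18, FP=0+2+2+3=7, FN=0+1+1+1=3 → 36/46 = 0.7826
  class_2: TP=16, FP=0+1+2+1=4, FN=3+2+2+4=11 → 32/47 = 0.6809
  class_3: TP=17, FP=2+1+2+2=7, FN=2+2+2+2=8 → 34/49 = 0.6939
  class_4: TP=14, FP=3+1+4+2=10, FN=3+3+1+2=9 → 28/47 = 0.5957
Macro-F1 score = mean = (0.5185 + 0.7826 + 0.6809 + 0.6939 + 0.5957) / 5 = 0.654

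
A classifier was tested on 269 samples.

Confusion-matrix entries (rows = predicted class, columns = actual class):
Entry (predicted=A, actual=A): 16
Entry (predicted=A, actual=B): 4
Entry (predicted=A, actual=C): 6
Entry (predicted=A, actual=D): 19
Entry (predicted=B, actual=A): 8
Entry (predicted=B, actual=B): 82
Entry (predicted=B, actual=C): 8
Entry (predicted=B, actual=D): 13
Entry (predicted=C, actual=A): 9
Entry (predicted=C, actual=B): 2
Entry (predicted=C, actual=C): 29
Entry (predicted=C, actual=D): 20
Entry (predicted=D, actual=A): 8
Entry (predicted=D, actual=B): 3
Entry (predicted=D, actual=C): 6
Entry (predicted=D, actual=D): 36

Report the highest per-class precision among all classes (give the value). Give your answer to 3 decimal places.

0.739

Per-class precision (TP/(TP+FP)):
  A: TP=16, FP=4+6+19=29 → 16/45 = 0.3556
  B: TP=82, FP=8+8+13=29 → 82/111 = 0.7387
  C: TP=29, FP=9+2+20=31 → 29/60 = 0.4833
  D: TP=36, FP=8+3+6=17 → 36/53 = 0.6792
Highest is class 'B' with precision = 0.739.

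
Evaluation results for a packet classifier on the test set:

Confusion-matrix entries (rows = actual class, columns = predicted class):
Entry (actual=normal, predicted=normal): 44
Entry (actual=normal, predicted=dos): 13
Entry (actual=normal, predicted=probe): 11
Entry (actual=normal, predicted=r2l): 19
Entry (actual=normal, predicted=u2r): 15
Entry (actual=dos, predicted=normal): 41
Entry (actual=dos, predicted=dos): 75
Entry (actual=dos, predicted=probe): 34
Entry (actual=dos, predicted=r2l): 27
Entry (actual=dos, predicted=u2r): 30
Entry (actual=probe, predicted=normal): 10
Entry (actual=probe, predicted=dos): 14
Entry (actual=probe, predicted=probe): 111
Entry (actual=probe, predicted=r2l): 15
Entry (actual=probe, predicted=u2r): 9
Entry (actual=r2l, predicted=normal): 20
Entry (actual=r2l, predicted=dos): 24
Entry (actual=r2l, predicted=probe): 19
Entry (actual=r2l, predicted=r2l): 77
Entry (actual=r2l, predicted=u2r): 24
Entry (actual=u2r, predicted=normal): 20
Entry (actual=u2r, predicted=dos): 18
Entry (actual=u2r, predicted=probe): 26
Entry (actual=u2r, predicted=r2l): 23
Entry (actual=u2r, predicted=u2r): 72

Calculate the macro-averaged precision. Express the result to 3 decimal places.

0.471

Per-class precision (TP/(TP+FP)):
  normal: TP=44, FP=41+10+20+20=91 → 44/135 = 0.3259
  dos: TP=75, FP=13+14+24+18=69 → 75/144 = 0.5208
  probe: TP=111, FP=11+34+19+26=90 → 111/201 = 0.5522
  r2l: TP=77, FP=19+27+15+23=84 → 77/161 = 0.4783
  u2r: TP=72, FP=15+30+9+24=78 → 72/150 = 0.4800
Macro-precision = mean = (0.3259 + 0.5208 + 0.5522 + 0.4783 + 0.4800) / 5 = 0.471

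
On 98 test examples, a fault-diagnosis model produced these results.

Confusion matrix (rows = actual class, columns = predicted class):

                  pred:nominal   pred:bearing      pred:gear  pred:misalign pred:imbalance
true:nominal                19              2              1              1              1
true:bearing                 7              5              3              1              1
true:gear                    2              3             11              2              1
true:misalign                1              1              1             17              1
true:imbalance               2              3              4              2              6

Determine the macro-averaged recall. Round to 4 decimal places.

Per-class recall (TP/(TP+FN)):
  nominal: TP=19, FN=2+1+1+1=5 → 19/24 = 0.79167
  bearing: TP=5, FN=7+3+1+1=12 → 5/17 = 0.29412
  gear: TP=11, FN=2+3+2+1=8 → 11/19 = 0.57895
  misalign: TP=17, FN=1+1+1+1=4 → 17/21 = 0.80952
  imbalance: TP=6, FN=2+3+4+2=11 → 6/17 = 0.35294
Macro-recall = mean = (0.79167 + 0.29412 + 0.57895 + 0.80952 + 0.35294) / 5 = 0.5654

0.5654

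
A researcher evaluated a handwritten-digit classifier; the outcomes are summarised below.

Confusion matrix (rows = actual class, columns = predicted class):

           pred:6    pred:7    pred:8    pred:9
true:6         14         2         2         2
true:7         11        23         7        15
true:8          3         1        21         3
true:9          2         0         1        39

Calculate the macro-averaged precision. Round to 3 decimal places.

0.672

Per-class precision (TP/(TP+FP)):
  6: TP=14, FP=11+3+2=16 → 14/30 = 0.4667
  7: TP=23, FP=2+1+0=3 → 23/26 = 0.8846
  8: TP=21, FP=2+7+1=10 → 21/31 = 0.6774
  9: TP=39, FP=2+15+3=20 → 39/59 = 0.6610
Macro-precision = mean = (0.4667 + 0.8846 + 0.6774 + 0.6610) / 4 = 0.672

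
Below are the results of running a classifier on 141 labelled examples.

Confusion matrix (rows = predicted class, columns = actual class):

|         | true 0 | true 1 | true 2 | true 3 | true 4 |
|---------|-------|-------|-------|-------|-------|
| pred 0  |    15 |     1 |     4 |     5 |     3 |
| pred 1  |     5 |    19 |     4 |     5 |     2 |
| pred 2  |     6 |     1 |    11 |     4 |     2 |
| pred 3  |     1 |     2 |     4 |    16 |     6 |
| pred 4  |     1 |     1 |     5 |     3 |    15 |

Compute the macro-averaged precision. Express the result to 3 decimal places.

Per-class precision (TP/(TP+FP)):
  0: TP=15, FP=1+4+5+3=13 → 15/28 = 0.5357
  1: TP=19, FP=5+4+5+2=16 → 19/35 = 0.5429
  2: TP=11, FP=6+1+4+2=13 → 11/24 = 0.4583
  3: TP=16, FP=1+2+4+6=13 → 16/29 = 0.5517
  4: TP=15, FP=1+1+5+3=10 → 15/25 = 0.6000
Macro-precision = mean = (0.5357 + 0.5429 + 0.4583 + 0.5517 + 0.6000) / 5 = 0.538

0.538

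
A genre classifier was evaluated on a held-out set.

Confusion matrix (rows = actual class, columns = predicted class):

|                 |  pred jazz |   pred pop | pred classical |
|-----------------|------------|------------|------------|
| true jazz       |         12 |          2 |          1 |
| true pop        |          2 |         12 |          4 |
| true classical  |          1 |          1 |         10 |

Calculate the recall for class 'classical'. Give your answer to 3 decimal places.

0.833

Take TP from the diagonal, FP from the rest of the 'classical' prediction marginal, FN from the rest of the 'classical' actual marginal.
recall = TP/(TP+FN).
classical: TP=10, FN=1+1=2 → 10/12 = 0.8333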